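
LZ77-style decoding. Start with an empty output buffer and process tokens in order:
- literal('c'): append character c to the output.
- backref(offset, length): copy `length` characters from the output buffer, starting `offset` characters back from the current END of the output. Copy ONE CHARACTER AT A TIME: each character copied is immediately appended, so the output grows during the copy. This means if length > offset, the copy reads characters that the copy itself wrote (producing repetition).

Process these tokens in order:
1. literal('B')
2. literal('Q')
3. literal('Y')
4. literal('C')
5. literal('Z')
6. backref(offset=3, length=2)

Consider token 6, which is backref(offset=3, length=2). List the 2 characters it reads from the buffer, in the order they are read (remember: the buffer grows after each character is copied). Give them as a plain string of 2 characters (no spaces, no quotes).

Token 1: literal('B'). Output: "B"
Token 2: literal('Q'). Output: "BQ"
Token 3: literal('Y'). Output: "BQY"
Token 4: literal('C'). Output: "BQYC"
Token 5: literal('Z'). Output: "BQYCZ"
Token 6: backref(off=3, len=2). Buffer before: "BQYCZ" (len 5)
  byte 1: read out[2]='Y', append. Buffer now: "BQYCZY"
  byte 2: read out[3]='C', append. Buffer now: "BQYCZYC"

Answer: YC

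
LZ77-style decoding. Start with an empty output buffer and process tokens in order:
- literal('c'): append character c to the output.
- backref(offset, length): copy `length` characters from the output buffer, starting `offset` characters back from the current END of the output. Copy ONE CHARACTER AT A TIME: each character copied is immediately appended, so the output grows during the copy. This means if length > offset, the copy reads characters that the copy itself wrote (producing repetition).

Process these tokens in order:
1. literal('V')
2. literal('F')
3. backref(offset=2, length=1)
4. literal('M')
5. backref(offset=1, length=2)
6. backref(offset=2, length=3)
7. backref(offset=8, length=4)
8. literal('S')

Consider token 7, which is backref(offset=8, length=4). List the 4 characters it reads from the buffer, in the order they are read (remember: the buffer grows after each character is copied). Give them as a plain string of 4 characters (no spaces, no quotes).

Answer: FVMM

Derivation:
Token 1: literal('V'). Output: "V"
Token 2: literal('F'). Output: "VF"
Token 3: backref(off=2, len=1). Copied 'V' from pos 0. Output: "VFV"
Token 4: literal('M'). Output: "VFVM"
Token 5: backref(off=1, len=2) (overlapping!). Copied 'MM' from pos 3. Output: "VFVMMM"
Token 6: backref(off=2, len=3) (overlapping!). Copied 'MMM' from pos 4. Output: "VFVMMMMMM"
Token 7: backref(off=8, len=4). Buffer before: "VFVMMMMMM" (len 9)
  byte 1: read out[1]='F', append. Buffer now: "VFVMMMMMMF"
  byte 2: read out[2]='V', append. Buffer now: "VFVMMMMMMFV"
  byte 3: read out[3]='M', append. Buffer now: "VFVMMMMMMFVM"
  byte 4: read out[4]='M', append. Buffer now: "VFVMMMMMMFVMM"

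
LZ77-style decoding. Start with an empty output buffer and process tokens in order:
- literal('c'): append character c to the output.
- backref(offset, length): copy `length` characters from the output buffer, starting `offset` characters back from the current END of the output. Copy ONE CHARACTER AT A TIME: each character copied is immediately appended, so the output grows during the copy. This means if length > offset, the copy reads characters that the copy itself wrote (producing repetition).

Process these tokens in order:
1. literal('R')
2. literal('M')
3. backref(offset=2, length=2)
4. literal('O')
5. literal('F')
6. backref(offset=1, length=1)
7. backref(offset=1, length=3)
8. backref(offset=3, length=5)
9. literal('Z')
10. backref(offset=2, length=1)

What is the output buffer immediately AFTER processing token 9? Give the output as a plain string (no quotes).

Answer: RMRMOFFFFFFFFFFZ

Derivation:
Token 1: literal('R'). Output: "R"
Token 2: literal('M'). Output: "RM"
Token 3: backref(off=2, len=2). Copied 'RM' from pos 0. Output: "RMRM"
Token 4: literal('O'). Output: "RMRMO"
Token 5: literal('F'). Output: "RMRMOF"
Token 6: backref(off=1, len=1). Copied 'F' from pos 5. Output: "RMRMOFF"
Token 7: backref(off=1, len=3) (overlapping!). Copied 'FFF' from pos 6. Output: "RMRMOFFFFF"
Token 8: backref(off=3, len=5) (overlapping!). Copied 'FFFFF' from pos 7. Output: "RMRMOFFFFFFFFFF"
Token 9: literal('Z'). Output: "RMRMOFFFFFFFFFFZ"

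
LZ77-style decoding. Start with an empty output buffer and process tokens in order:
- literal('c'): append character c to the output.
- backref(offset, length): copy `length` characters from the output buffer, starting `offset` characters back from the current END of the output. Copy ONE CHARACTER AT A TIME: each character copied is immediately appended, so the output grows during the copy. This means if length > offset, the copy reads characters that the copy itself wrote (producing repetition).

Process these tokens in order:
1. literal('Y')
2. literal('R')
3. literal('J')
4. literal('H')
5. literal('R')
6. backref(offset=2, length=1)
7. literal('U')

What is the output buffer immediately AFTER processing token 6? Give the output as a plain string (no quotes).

Token 1: literal('Y'). Output: "Y"
Token 2: literal('R'). Output: "YR"
Token 3: literal('J'). Output: "YRJ"
Token 4: literal('H'). Output: "YRJH"
Token 5: literal('R'). Output: "YRJHR"
Token 6: backref(off=2, len=1). Copied 'H' from pos 3. Output: "YRJHRH"

Answer: YRJHRH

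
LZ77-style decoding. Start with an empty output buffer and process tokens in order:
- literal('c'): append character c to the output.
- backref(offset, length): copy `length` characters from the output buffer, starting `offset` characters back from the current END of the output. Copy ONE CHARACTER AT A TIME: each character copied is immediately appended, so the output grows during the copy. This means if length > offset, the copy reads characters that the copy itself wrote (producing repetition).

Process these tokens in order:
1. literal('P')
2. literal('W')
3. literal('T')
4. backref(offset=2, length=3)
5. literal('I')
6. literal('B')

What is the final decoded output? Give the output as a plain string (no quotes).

Token 1: literal('P'). Output: "P"
Token 2: literal('W'). Output: "PW"
Token 3: literal('T'). Output: "PWT"
Token 4: backref(off=2, len=3) (overlapping!). Copied 'WTW' from pos 1. Output: "PWTWTW"
Token 5: literal('I'). Output: "PWTWTWI"
Token 6: literal('B'). Output: "PWTWTWIB"

Answer: PWTWTWIB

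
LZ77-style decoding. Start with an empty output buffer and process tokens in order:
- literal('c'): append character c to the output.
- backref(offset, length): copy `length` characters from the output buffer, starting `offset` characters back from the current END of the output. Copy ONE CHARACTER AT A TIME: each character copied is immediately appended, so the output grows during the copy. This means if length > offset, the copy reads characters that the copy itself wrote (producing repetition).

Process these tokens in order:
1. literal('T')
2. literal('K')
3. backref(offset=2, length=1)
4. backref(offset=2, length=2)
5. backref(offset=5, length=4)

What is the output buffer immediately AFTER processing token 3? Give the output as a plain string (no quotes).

Token 1: literal('T'). Output: "T"
Token 2: literal('K'). Output: "TK"
Token 3: backref(off=2, len=1). Copied 'T' from pos 0. Output: "TKT"

Answer: TKT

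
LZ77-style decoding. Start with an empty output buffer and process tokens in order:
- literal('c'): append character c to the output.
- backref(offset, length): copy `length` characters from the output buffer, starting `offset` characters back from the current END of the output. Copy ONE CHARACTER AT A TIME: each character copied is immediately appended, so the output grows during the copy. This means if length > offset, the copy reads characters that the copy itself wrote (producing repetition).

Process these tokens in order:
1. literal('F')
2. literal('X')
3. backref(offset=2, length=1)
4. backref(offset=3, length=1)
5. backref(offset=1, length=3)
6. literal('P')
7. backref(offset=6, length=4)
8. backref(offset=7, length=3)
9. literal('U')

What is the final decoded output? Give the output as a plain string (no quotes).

Answer: FXFFFFFPFFFFFFPU

Derivation:
Token 1: literal('F'). Output: "F"
Token 2: literal('X'). Output: "FX"
Token 3: backref(off=2, len=1). Copied 'F' from pos 0. Output: "FXF"
Token 4: backref(off=3, len=1). Copied 'F' from pos 0. Output: "FXFF"
Token 5: backref(off=1, len=3) (overlapping!). Copied 'FFF' from pos 3. Output: "FXFFFFF"
Token 6: literal('P'). Output: "FXFFFFFP"
Token 7: backref(off=6, len=4). Copied 'FFFF' from pos 2. Output: "FXFFFFFPFFFF"
Token 8: backref(off=7, len=3). Copied 'FFP' from pos 5. Output: "FXFFFFFPFFFFFFP"
Token 9: literal('U'). Output: "FXFFFFFPFFFFFFPU"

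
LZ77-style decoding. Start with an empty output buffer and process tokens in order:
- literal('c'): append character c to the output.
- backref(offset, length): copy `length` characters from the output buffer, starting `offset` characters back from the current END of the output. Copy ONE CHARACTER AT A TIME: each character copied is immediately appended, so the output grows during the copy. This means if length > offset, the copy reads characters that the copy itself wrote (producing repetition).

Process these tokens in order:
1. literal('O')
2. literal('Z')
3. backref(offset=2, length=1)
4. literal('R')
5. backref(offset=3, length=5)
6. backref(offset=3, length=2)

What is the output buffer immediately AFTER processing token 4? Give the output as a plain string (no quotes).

Token 1: literal('O'). Output: "O"
Token 2: literal('Z'). Output: "OZ"
Token 3: backref(off=2, len=1). Copied 'O' from pos 0. Output: "OZO"
Token 4: literal('R'). Output: "OZOR"

Answer: OZOR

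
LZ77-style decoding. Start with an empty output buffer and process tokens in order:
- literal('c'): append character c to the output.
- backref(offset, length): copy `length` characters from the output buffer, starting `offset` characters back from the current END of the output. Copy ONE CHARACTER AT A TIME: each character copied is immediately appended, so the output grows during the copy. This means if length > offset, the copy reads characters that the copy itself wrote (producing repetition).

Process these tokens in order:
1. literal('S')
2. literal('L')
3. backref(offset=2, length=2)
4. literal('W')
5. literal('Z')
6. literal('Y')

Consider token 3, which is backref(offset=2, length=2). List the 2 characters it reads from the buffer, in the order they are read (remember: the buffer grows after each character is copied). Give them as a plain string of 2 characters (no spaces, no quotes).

Answer: SL

Derivation:
Token 1: literal('S'). Output: "S"
Token 2: literal('L'). Output: "SL"
Token 3: backref(off=2, len=2). Buffer before: "SL" (len 2)
  byte 1: read out[0]='S', append. Buffer now: "SLS"
  byte 2: read out[1]='L', append. Buffer now: "SLSL"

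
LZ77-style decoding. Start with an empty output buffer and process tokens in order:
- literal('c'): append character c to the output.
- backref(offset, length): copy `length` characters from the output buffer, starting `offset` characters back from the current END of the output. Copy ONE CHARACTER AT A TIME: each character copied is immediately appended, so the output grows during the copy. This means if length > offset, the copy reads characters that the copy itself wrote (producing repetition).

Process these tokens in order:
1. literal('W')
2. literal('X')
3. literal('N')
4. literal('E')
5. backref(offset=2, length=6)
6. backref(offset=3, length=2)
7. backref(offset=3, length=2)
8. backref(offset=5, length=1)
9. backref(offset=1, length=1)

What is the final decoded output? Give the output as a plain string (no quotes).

Answer: WXNENENENEENEEEE

Derivation:
Token 1: literal('W'). Output: "W"
Token 2: literal('X'). Output: "WX"
Token 3: literal('N'). Output: "WXN"
Token 4: literal('E'). Output: "WXNE"
Token 5: backref(off=2, len=6) (overlapping!). Copied 'NENENE' from pos 2. Output: "WXNENENENE"
Token 6: backref(off=3, len=2). Copied 'EN' from pos 7. Output: "WXNENENENEEN"
Token 7: backref(off=3, len=2). Copied 'EE' from pos 9. Output: "WXNENENENEENEE"
Token 8: backref(off=5, len=1). Copied 'E' from pos 9. Output: "WXNENENENEENEEE"
Token 9: backref(off=1, len=1). Copied 'E' from pos 14. Output: "WXNENENENEENEEEE"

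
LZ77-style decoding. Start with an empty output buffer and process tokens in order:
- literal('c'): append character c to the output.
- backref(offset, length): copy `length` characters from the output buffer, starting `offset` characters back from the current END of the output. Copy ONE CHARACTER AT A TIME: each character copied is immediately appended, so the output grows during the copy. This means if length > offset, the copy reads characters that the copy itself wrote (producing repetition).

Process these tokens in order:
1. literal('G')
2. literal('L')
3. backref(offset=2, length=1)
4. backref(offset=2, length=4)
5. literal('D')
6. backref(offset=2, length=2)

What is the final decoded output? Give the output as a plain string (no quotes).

Answer: GLGLGLGDGD

Derivation:
Token 1: literal('G'). Output: "G"
Token 2: literal('L'). Output: "GL"
Token 3: backref(off=2, len=1). Copied 'G' from pos 0. Output: "GLG"
Token 4: backref(off=2, len=4) (overlapping!). Copied 'LGLG' from pos 1. Output: "GLGLGLG"
Token 5: literal('D'). Output: "GLGLGLGD"
Token 6: backref(off=2, len=2). Copied 'GD' from pos 6. Output: "GLGLGLGDGD"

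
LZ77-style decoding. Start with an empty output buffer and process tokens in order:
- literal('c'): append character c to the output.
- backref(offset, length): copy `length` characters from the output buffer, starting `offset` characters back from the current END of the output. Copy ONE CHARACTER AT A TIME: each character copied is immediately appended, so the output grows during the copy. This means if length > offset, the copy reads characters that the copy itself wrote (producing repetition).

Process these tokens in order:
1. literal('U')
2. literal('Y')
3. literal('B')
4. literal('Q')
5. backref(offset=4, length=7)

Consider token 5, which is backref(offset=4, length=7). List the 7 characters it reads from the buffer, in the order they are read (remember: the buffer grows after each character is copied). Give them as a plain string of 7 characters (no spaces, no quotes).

Answer: UYBQUYB

Derivation:
Token 1: literal('U'). Output: "U"
Token 2: literal('Y'). Output: "UY"
Token 3: literal('B'). Output: "UYB"
Token 4: literal('Q'). Output: "UYBQ"
Token 5: backref(off=4, len=7). Buffer before: "UYBQ" (len 4)
  byte 1: read out[0]='U', append. Buffer now: "UYBQU"
  byte 2: read out[1]='Y', append. Buffer now: "UYBQUY"
  byte 3: read out[2]='B', append. Buffer now: "UYBQUYB"
  byte 4: read out[3]='Q', append. Buffer now: "UYBQUYBQ"
  byte 5: read out[4]='U', append. Buffer now: "UYBQUYBQU"
  byte 6: read out[5]='Y', append. Buffer now: "UYBQUYBQUY"
  byte 7: read out[6]='B', append. Buffer now: "UYBQUYBQUYB"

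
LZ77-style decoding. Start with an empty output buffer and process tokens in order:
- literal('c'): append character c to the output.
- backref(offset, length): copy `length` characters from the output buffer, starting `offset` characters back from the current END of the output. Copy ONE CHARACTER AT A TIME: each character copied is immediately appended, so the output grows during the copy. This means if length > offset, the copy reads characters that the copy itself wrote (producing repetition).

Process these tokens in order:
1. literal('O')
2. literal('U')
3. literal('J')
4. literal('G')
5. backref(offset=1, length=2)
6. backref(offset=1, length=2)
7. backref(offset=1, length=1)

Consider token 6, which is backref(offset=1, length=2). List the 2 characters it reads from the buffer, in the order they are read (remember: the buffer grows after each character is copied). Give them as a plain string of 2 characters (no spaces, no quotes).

Token 1: literal('O'). Output: "O"
Token 2: literal('U'). Output: "OU"
Token 3: literal('J'). Output: "OUJ"
Token 4: literal('G'). Output: "OUJG"
Token 5: backref(off=1, len=2) (overlapping!). Copied 'GG' from pos 3. Output: "OUJGGG"
Token 6: backref(off=1, len=2). Buffer before: "OUJGGG" (len 6)
  byte 1: read out[5]='G', append. Buffer now: "OUJGGGG"
  byte 2: read out[6]='G', append. Buffer now: "OUJGGGGG"

Answer: GG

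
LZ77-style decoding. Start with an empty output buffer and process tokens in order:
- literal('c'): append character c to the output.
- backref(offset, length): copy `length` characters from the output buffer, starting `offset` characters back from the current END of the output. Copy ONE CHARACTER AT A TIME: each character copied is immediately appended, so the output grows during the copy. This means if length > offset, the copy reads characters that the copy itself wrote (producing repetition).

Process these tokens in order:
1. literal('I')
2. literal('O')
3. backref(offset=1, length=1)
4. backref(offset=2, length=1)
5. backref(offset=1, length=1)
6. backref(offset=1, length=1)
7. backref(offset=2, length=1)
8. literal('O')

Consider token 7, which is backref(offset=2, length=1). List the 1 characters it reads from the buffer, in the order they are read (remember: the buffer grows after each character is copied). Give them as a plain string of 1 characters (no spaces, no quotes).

Token 1: literal('I'). Output: "I"
Token 2: literal('O'). Output: "IO"
Token 3: backref(off=1, len=1). Copied 'O' from pos 1. Output: "IOO"
Token 4: backref(off=2, len=1). Copied 'O' from pos 1. Output: "IOOO"
Token 5: backref(off=1, len=1). Copied 'O' from pos 3. Output: "IOOOO"
Token 6: backref(off=1, len=1). Copied 'O' from pos 4. Output: "IOOOOO"
Token 7: backref(off=2, len=1). Buffer before: "IOOOOO" (len 6)
  byte 1: read out[4]='O', append. Buffer now: "IOOOOOO"

Answer: O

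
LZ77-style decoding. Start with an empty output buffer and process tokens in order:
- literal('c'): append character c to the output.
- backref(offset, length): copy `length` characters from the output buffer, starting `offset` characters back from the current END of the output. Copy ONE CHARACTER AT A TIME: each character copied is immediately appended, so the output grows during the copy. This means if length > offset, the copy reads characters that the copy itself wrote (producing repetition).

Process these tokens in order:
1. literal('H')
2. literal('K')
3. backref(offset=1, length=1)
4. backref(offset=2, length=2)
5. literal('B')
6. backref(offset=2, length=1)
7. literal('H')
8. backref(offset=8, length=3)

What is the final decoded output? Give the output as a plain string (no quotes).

Answer: HKKKKBKHHKK

Derivation:
Token 1: literal('H'). Output: "H"
Token 2: literal('K'). Output: "HK"
Token 3: backref(off=1, len=1). Copied 'K' from pos 1. Output: "HKK"
Token 4: backref(off=2, len=2). Copied 'KK' from pos 1. Output: "HKKKK"
Token 5: literal('B'). Output: "HKKKKB"
Token 6: backref(off=2, len=1). Copied 'K' from pos 4. Output: "HKKKKBK"
Token 7: literal('H'). Output: "HKKKKBKH"
Token 8: backref(off=8, len=3). Copied 'HKK' from pos 0. Output: "HKKKKBKHHKK"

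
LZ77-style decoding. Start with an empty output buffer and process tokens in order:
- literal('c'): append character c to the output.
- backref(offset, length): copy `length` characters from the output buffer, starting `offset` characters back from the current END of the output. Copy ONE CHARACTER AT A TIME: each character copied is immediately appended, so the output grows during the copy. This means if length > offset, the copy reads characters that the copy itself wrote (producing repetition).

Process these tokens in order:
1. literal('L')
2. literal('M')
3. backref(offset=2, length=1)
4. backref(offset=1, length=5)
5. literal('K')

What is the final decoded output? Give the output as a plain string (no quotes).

Token 1: literal('L'). Output: "L"
Token 2: literal('M'). Output: "LM"
Token 3: backref(off=2, len=1). Copied 'L' from pos 0. Output: "LML"
Token 4: backref(off=1, len=5) (overlapping!). Copied 'LLLLL' from pos 2. Output: "LMLLLLLL"
Token 5: literal('K'). Output: "LMLLLLLLK"

Answer: LMLLLLLLK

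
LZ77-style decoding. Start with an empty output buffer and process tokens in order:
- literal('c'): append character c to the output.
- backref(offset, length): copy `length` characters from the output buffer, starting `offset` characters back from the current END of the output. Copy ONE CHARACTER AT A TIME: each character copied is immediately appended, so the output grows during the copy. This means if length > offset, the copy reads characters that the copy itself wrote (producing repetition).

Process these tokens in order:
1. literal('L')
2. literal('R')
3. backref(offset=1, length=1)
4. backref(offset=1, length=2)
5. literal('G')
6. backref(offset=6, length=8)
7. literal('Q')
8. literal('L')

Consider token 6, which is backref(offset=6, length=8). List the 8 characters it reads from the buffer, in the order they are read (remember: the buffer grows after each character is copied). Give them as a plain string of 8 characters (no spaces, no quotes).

Token 1: literal('L'). Output: "L"
Token 2: literal('R'). Output: "LR"
Token 3: backref(off=1, len=1). Copied 'R' from pos 1. Output: "LRR"
Token 4: backref(off=1, len=2) (overlapping!). Copied 'RR' from pos 2. Output: "LRRRR"
Token 5: literal('G'). Output: "LRRRRG"
Token 6: backref(off=6, len=8). Buffer before: "LRRRRG" (len 6)
  byte 1: read out[0]='L', append. Buffer now: "LRRRRGL"
  byte 2: read out[1]='R', append. Buffer now: "LRRRRGLR"
  byte 3: read out[2]='R', append. Buffer now: "LRRRRGLRR"
  byte 4: read out[3]='R', append. Buffer now: "LRRRRGLRRR"
  byte 5: read out[4]='R', append. Buffer now: "LRRRRGLRRRR"
  byte 6: read out[5]='G', append. Buffer now: "LRRRRGLRRRRG"
  byte 7: read out[6]='L', append. Buffer now: "LRRRRGLRRRRGL"
  byte 8: read out[7]='R', append. Buffer now: "LRRRRGLRRRRGLR"

Answer: LRRRRGLR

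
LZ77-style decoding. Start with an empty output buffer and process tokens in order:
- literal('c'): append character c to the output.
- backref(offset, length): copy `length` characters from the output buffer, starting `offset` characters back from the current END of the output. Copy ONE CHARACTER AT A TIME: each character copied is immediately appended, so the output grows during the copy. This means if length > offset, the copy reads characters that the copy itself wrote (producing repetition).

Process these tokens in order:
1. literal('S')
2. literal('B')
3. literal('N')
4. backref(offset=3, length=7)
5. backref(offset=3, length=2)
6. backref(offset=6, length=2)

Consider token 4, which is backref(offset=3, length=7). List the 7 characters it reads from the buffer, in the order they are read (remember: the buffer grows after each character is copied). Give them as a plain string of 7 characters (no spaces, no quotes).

Token 1: literal('S'). Output: "S"
Token 2: literal('B'). Output: "SB"
Token 3: literal('N'). Output: "SBN"
Token 4: backref(off=3, len=7). Buffer before: "SBN" (len 3)
  byte 1: read out[0]='S', append. Buffer now: "SBNS"
  byte 2: read out[1]='B', append. Buffer now: "SBNSB"
  byte 3: read out[2]='N', append. Buffer now: "SBNSBN"
  byte 4: read out[3]='S', append. Buffer now: "SBNSBNS"
  byte 5: read out[4]='B', append. Buffer now: "SBNSBNSB"
  byte 6: read out[5]='N', append. Buffer now: "SBNSBNSBN"
  byte 7: read out[6]='S', append. Buffer now: "SBNSBNSBNS"

Answer: SBNSBNS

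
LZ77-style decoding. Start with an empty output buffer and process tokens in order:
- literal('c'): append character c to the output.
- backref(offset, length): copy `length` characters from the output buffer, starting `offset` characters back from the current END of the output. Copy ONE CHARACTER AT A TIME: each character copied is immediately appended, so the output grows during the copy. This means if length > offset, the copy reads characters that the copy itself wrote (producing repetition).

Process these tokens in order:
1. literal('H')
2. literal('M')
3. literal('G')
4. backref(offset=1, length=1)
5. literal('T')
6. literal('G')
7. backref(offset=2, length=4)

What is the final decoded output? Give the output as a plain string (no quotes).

Token 1: literal('H'). Output: "H"
Token 2: literal('M'). Output: "HM"
Token 3: literal('G'). Output: "HMG"
Token 4: backref(off=1, len=1). Copied 'G' from pos 2. Output: "HMGG"
Token 5: literal('T'). Output: "HMGGT"
Token 6: literal('G'). Output: "HMGGTG"
Token 7: backref(off=2, len=4) (overlapping!). Copied 'TGTG' from pos 4. Output: "HMGGTGTGTG"

Answer: HMGGTGTGTG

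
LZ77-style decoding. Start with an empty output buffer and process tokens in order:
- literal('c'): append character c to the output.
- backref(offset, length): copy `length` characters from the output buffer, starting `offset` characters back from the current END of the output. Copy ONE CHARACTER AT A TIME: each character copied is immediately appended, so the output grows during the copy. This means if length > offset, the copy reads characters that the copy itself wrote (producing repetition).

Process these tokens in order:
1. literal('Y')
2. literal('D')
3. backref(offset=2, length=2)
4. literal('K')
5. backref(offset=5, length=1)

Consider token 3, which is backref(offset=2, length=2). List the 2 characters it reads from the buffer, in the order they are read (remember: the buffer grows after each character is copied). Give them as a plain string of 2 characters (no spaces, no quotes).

Token 1: literal('Y'). Output: "Y"
Token 2: literal('D'). Output: "YD"
Token 3: backref(off=2, len=2). Buffer before: "YD" (len 2)
  byte 1: read out[0]='Y', append. Buffer now: "YDY"
  byte 2: read out[1]='D', append. Buffer now: "YDYD"

Answer: YD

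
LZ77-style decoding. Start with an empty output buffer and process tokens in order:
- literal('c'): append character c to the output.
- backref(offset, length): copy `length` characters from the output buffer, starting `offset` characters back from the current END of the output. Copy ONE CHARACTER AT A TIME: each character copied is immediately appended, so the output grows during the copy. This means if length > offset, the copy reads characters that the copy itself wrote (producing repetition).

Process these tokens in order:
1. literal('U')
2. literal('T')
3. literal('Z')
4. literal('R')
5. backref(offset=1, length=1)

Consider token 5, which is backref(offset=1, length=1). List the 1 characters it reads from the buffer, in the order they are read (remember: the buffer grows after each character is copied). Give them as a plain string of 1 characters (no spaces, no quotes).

Answer: R

Derivation:
Token 1: literal('U'). Output: "U"
Token 2: literal('T'). Output: "UT"
Token 3: literal('Z'). Output: "UTZ"
Token 4: literal('R'). Output: "UTZR"
Token 5: backref(off=1, len=1). Buffer before: "UTZR" (len 4)
  byte 1: read out[3]='R', append. Buffer now: "UTZRR"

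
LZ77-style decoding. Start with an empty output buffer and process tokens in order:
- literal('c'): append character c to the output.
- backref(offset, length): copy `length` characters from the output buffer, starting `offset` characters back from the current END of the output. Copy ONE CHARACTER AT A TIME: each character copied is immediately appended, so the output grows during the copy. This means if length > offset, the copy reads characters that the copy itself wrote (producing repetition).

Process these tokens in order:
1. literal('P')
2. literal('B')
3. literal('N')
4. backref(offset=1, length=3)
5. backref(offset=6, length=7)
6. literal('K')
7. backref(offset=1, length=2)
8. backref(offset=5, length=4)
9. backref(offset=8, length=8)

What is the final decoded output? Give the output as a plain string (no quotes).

Token 1: literal('P'). Output: "P"
Token 2: literal('B'). Output: "PB"
Token 3: literal('N'). Output: "PBN"
Token 4: backref(off=1, len=3) (overlapping!). Copied 'NNN' from pos 2. Output: "PBNNNN"
Token 5: backref(off=6, len=7) (overlapping!). Copied 'PBNNNNP' from pos 0. Output: "PBNNNNPBNNNNP"
Token 6: literal('K'). Output: "PBNNNNPBNNNNPK"
Token 7: backref(off=1, len=2) (overlapping!). Copied 'KK' from pos 13. Output: "PBNNNNPBNNNNPKKK"
Token 8: backref(off=5, len=4). Copied 'NPKK' from pos 11. Output: "PBNNNNPBNNNNPKKKNPKK"
Token 9: backref(off=8, len=8). Copied 'PKKKNPKK' from pos 12. Output: "PBNNNNPBNNNNPKKKNPKKPKKKNPKK"

Answer: PBNNNNPBNNNNPKKKNPKKPKKKNPKK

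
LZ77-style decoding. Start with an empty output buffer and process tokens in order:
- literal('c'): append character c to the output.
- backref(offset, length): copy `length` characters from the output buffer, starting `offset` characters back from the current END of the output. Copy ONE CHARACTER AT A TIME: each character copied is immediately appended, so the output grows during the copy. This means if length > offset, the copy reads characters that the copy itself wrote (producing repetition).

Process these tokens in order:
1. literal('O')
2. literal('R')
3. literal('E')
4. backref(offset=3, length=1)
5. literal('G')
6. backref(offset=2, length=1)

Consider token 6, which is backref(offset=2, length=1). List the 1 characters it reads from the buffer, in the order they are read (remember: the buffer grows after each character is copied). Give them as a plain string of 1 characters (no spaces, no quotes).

Token 1: literal('O'). Output: "O"
Token 2: literal('R'). Output: "OR"
Token 3: literal('E'). Output: "ORE"
Token 4: backref(off=3, len=1). Copied 'O' from pos 0. Output: "OREO"
Token 5: literal('G'). Output: "OREOG"
Token 6: backref(off=2, len=1). Buffer before: "OREOG" (len 5)
  byte 1: read out[3]='O', append. Buffer now: "OREOGO"

Answer: O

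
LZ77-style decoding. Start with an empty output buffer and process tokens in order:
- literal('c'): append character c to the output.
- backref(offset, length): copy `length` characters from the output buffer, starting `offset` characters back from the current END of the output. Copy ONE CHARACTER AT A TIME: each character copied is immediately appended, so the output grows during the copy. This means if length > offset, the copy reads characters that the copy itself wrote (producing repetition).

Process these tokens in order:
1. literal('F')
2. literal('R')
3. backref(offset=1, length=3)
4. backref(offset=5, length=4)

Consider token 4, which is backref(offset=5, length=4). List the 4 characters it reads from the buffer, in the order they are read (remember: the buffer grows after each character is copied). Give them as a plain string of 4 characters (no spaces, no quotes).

Token 1: literal('F'). Output: "F"
Token 2: literal('R'). Output: "FR"
Token 3: backref(off=1, len=3) (overlapping!). Copied 'RRR' from pos 1. Output: "FRRRR"
Token 4: backref(off=5, len=4). Buffer before: "FRRRR" (len 5)
  byte 1: read out[0]='F', append. Buffer now: "FRRRRF"
  byte 2: read out[1]='R', append. Buffer now: "FRRRRFR"
  byte 3: read out[2]='R', append. Buffer now: "FRRRRFRR"
  byte 4: read out[3]='R', append. Buffer now: "FRRRRFRRR"

Answer: FRRR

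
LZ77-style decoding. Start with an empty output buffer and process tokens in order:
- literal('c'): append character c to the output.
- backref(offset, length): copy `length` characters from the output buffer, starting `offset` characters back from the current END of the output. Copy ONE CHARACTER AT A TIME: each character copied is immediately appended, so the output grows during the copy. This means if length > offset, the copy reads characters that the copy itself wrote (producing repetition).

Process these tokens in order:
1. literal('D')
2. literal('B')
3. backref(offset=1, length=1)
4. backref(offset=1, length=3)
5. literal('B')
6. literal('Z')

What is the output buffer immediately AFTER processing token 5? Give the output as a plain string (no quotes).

Answer: DBBBBBB

Derivation:
Token 1: literal('D'). Output: "D"
Token 2: literal('B'). Output: "DB"
Token 3: backref(off=1, len=1). Copied 'B' from pos 1. Output: "DBB"
Token 4: backref(off=1, len=3) (overlapping!). Copied 'BBB' from pos 2. Output: "DBBBBB"
Token 5: literal('B'). Output: "DBBBBBB"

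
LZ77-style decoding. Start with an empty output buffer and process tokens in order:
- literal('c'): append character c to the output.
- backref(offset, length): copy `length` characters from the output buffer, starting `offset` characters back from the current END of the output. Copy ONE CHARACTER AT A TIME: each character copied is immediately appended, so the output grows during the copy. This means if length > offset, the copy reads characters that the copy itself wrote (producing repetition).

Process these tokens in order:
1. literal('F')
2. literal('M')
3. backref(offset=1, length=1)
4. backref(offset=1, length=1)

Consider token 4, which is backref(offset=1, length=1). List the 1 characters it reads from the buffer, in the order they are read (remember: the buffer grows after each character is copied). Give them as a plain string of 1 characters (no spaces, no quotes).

Answer: M

Derivation:
Token 1: literal('F'). Output: "F"
Token 2: literal('M'). Output: "FM"
Token 3: backref(off=1, len=1). Copied 'M' from pos 1. Output: "FMM"
Token 4: backref(off=1, len=1). Buffer before: "FMM" (len 3)
  byte 1: read out[2]='M', append. Buffer now: "FMMM"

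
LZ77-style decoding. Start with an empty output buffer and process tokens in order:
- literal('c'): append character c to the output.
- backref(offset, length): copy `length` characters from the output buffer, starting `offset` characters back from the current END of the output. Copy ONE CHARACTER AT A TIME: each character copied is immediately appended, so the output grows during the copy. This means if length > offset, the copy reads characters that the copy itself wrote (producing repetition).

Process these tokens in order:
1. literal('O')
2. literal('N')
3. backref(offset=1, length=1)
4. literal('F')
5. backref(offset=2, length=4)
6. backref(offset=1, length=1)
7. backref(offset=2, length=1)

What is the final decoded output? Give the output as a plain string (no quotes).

Token 1: literal('O'). Output: "O"
Token 2: literal('N'). Output: "ON"
Token 3: backref(off=1, len=1). Copied 'N' from pos 1. Output: "ONN"
Token 4: literal('F'). Output: "ONNF"
Token 5: backref(off=2, len=4) (overlapping!). Copied 'NFNF' from pos 2. Output: "ONNFNFNF"
Token 6: backref(off=1, len=1). Copied 'F' from pos 7. Output: "ONNFNFNFF"
Token 7: backref(off=2, len=1). Copied 'F' from pos 7. Output: "ONNFNFNFFF"

Answer: ONNFNFNFFF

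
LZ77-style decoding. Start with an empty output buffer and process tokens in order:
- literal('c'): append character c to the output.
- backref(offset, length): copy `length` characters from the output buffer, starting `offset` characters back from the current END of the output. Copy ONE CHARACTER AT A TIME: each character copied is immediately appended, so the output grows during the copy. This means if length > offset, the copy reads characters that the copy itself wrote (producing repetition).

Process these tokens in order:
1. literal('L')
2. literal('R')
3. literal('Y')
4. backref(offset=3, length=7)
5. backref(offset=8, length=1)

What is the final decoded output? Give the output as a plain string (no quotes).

Token 1: literal('L'). Output: "L"
Token 2: literal('R'). Output: "LR"
Token 3: literal('Y'). Output: "LRY"
Token 4: backref(off=3, len=7) (overlapping!). Copied 'LRYLRYL' from pos 0. Output: "LRYLRYLRYL"
Token 5: backref(off=8, len=1). Copied 'Y' from pos 2. Output: "LRYLRYLRYLY"

Answer: LRYLRYLRYLY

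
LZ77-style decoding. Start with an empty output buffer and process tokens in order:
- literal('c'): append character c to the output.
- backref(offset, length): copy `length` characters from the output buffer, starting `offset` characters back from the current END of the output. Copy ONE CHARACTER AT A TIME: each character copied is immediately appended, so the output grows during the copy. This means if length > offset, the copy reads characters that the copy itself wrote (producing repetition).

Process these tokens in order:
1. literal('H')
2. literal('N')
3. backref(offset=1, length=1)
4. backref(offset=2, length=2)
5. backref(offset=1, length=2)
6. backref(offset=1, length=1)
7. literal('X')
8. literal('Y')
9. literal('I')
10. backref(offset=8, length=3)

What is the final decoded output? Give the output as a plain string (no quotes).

Token 1: literal('H'). Output: "H"
Token 2: literal('N'). Output: "HN"
Token 3: backref(off=1, len=1). Copied 'N' from pos 1. Output: "HNN"
Token 4: backref(off=2, len=2). Copied 'NN' from pos 1. Output: "HNNNN"
Token 5: backref(off=1, len=2) (overlapping!). Copied 'NN' from pos 4. Output: "HNNNNNN"
Token 6: backref(off=1, len=1). Copied 'N' from pos 6. Output: "HNNNNNNN"
Token 7: literal('X'). Output: "HNNNNNNNX"
Token 8: literal('Y'). Output: "HNNNNNNNXY"
Token 9: literal('I'). Output: "HNNNNNNNXYI"
Token 10: backref(off=8, len=3). Copied 'NNN' from pos 3. Output: "HNNNNNNNXYINNN"

Answer: HNNNNNNNXYINNN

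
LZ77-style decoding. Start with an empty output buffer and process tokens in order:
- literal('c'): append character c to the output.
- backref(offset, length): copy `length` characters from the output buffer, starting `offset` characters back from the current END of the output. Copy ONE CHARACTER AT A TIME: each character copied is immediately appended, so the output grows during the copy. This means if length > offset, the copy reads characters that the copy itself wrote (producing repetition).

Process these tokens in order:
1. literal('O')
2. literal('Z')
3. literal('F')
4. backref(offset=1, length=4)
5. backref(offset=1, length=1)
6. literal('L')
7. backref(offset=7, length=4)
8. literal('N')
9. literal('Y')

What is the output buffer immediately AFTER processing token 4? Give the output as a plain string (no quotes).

Answer: OZFFFFF

Derivation:
Token 1: literal('O'). Output: "O"
Token 2: literal('Z'). Output: "OZ"
Token 3: literal('F'). Output: "OZF"
Token 4: backref(off=1, len=4) (overlapping!). Copied 'FFFF' from pos 2. Output: "OZFFFFF"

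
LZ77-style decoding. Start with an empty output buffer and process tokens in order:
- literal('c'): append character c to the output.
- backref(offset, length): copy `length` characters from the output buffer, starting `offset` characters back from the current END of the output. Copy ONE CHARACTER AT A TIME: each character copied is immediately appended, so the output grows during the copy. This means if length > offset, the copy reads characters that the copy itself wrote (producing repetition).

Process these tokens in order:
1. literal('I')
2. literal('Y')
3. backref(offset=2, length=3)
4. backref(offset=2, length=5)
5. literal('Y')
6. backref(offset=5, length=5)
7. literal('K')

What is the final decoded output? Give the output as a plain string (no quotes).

Token 1: literal('I'). Output: "I"
Token 2: literal('Y'). Output: "IY"
Token 3: backref(off=2, len=3) (overlapping!). Copied 'IYI' from pos 0. Output: "IYIYI"
Token 4: backref(off=2, len=5) (overlapping!). Copied 'YIYIY' from pos 3. Output: "IYIYIYIYIY"
Token 5: literal('Y'). Output: "IYIYIYIYIYY"
Token 6: backref(off=5, len=5). Copied 'IYIYY' from pos 6. Output: "IYIYIYIYIYYIYIYY"
Token 7: literal('K'). Output: "IYIYIYIYIYYIYIYYK"

Answer: IYIYIYIYIYYIYIYYK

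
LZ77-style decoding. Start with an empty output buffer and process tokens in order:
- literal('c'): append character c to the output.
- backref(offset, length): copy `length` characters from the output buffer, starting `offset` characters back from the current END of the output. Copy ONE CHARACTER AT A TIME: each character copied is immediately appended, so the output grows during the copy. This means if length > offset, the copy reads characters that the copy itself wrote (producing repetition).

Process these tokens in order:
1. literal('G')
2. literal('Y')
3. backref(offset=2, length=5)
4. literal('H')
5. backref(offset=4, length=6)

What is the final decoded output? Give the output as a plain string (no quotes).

Answer: GYGYGYGHGYGHGY

Derivation:
Token 1: literal('G'). Output: "G"
Token 2: literal('Y'). Output: "GY"
Token 3: backref(off=2, len=5) (overlapping!). Copied 'GYGYG' from pos 0. Output: "GYGYGYG"
Token 4: literal('H'). Output: "GYGYGYGH"
Token 5: backref(off=4, len=6) (overlapping!). Copied 'GYGHGY' from pos 4. Output: "GYGYGYGHGYGHGY"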